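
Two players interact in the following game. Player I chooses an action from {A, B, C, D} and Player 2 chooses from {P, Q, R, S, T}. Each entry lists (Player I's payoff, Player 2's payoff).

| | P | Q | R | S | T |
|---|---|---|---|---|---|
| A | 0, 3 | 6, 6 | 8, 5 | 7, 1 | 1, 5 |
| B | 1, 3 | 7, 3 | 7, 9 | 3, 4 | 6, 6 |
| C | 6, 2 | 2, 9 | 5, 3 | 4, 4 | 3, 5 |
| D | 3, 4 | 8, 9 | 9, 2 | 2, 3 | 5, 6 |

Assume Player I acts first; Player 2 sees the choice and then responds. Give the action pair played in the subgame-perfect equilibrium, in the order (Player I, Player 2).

(D, Q)

Work backward from Player 2's decision.
- A: BR = Q, leader payoff 6.
- B: BR = R, leader payoff 7.
- C: BR = Q, leader payoff 2.
- D: BR = Q, leader payoff 8.
Among 6, 7, 2, 8, the best is 8 at D. Subgame-perfect outcome: (D, Q) with payoffs (8, 9).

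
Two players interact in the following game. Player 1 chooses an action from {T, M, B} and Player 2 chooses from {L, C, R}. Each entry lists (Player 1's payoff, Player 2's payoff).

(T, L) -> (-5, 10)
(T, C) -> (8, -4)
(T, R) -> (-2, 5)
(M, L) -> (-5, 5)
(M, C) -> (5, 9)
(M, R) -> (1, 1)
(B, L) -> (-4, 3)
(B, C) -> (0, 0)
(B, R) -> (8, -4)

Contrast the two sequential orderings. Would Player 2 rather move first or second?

If Player 1 leads: Player 2's best replies are T→L, M→C, B→L; Player 1's induced payoffs -5, 5, -4; outcome (M, C), payoffs (5, 9).
If Player 2 leads: Player 1's best replies are L→B, C→T, R→B; Player 2's induced payoffs 3, -4, -4; outcome (B, L), payoffs (-4, 3).
Player 2 gets 3 moving first and 9 moving second, so Player 2 prefers to move second.

second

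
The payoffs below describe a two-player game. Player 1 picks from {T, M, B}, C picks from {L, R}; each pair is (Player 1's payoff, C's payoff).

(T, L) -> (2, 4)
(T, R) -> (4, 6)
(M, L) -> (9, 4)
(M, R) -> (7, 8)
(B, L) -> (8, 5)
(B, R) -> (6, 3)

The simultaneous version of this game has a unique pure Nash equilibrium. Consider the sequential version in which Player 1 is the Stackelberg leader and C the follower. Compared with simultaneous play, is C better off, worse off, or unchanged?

C best-responds to each possible Player 1 move:
- T → C plays R (best of 4, 6); Player 1 gets 4.
- M → C plays R (best of 4, 8); Player 1 gets 7.
- B → C plays L (best of 5, 3); Player 1 gets 8.
Among 4, 7, 8, the best is 8 at B. Subgame-perfect outcome: (B, L) with payoffs (8, 5).
For the simultaneous game, intersect best replies.
Player 1's best replies: L→M; R→M.
C's best replies: T→R; M→R; B→L.
The unique mutual best reply is (M, R), giving (7, 8).
C earns 5 sequentially versus 8 at the Nash outcome: worse off.

worse off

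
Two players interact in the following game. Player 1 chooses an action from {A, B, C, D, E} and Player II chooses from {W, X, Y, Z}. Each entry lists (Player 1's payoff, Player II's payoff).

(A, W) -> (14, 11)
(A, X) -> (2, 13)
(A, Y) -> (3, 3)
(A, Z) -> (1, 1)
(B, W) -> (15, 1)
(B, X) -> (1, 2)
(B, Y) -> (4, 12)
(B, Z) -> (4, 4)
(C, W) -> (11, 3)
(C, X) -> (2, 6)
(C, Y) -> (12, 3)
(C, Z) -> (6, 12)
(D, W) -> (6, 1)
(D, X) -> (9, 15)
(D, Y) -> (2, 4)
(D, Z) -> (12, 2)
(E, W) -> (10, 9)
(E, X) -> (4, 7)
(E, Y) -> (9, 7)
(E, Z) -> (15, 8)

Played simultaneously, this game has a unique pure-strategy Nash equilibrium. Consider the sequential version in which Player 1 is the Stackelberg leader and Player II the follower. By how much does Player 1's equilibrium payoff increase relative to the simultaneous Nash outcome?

Backward induction with Player 1 moving first.
- A: BR = X, leader payoff 2.
- B: BR = Y, leader payoff 4.
- C: BR = Z, leader payoff 6.
- D: BR = X, leader payoff 9.
- E: BR = W, leader payoff 10.
Maximizing over 2, 4, 6, 9, 10, Player 1 chooses E. Subgame-perfect outcome: (E, W) with payoffs (10, 9).
For the simultaneous game, intersect best replies.
Player 1's best replies: W→B; X→D; Y→C; Z→E.
Player II's best replies: A→X; B→Y; C→Z; D→X; E→W.
The unique mutual best reply is (D, X), giving (9, 15).
Player 1's commitment gain: 10 − 9 = 1.

1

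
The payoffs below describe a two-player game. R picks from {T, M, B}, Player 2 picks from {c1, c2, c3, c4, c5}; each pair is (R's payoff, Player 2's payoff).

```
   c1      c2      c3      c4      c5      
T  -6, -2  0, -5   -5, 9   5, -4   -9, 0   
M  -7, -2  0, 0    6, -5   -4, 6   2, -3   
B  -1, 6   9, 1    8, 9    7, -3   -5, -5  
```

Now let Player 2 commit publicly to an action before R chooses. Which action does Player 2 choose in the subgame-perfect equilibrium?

Solve by backward induction (Player 2 leads).
- c1: BR = B, leader payoff 6.
- c2: BR = B, leader payoff 1.
- c3: BR = B, leader payoff 9.
- c4: BR = B, leader payoff -3.
- c5: BR = M, leader payoff -3.
Maximizing over 6, 1, 9, -3, -3, Player 2 chooses c3. Subgame-perfect outcome: (B, c3) with payoffs (8, 9).

c3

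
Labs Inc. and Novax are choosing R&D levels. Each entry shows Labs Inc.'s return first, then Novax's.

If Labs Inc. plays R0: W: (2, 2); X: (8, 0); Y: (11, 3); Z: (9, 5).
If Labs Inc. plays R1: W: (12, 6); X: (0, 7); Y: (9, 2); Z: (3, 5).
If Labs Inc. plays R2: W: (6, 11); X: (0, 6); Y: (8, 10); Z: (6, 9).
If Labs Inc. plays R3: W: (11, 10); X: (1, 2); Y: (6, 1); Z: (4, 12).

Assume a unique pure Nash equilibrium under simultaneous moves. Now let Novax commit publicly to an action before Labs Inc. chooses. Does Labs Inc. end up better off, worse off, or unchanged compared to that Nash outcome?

Labs Inc. best-responds to each possible Novax move:
- W → Labs Inc. plays R1 (best of 2, 12, 6, 11); Novax gets 6.
- X → Labs Inc. plays R0 (best of 8, 0, 0, 1); Novax gets 0.
- Y → Labs Inc. plays R0 (best of 11, 9, 8, 6); Novax gets 3.
- Z → Labs Inc. plays R0 (best of 9, 3, 6, 4); Novax gets 5.
Maximizing over 6, 0, 3, 5, Novax chooses W. Subgame-perfect outcome: (R1, W) with payoffs (12, 6).
For the simultaneous game, intersect best replies.
Labs Inc.'s best replies: W→R1; X→R0; Y→R0; Z→R0.
Novax's best replies: R0→Z; R1→X; R2→W; R3→Z.
Only (R0, Z) has each player best-responding; Nash payoffs (9, 5).
Labs Inc. earns 12 sequentially versus 9 at the Nash outcome: better off.

better off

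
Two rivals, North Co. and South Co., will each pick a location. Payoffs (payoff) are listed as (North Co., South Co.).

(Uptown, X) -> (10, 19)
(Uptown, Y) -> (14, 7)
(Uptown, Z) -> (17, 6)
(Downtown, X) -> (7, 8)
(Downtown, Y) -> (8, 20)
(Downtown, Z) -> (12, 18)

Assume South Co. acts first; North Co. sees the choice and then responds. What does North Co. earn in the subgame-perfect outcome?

Solve by backward induction (South Co. leads).
- X: North Co. compares 10, 7 and picks Uptown; South Co. would get 19.
- Y: North Co. compares 14, 8 and picks Uptown; South Co. would get 7.
- Z: North Co. compares 17, 12 and picks Uptown; South Co. would get 6.
South Co.'s induced payoffs are 19, 7, 6, so South Co. commits to X. Subgame-perfect outcome: (Uptown, X) with payoffs (10, 19).

10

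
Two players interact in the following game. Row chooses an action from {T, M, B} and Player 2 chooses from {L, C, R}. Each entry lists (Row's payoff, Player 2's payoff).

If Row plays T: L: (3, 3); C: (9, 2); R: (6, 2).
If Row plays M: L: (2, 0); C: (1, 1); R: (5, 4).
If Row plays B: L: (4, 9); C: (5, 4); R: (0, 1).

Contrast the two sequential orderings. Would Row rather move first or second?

first

If Row leads: Player 2's best replies are T→L, M→R, B→L; Row's induced payoffs 3, 5, 4; outcome (M, R), payoffs (5, 4).
If Player 2 leads: Row's best replies are L→B, C→T, R→T; Player 2's induced payoffs 9, 2, 2; outcome (B, L), payoffs (4, 9).
Row gets 5 moving first and 4 moving second, so Row prefers to move first.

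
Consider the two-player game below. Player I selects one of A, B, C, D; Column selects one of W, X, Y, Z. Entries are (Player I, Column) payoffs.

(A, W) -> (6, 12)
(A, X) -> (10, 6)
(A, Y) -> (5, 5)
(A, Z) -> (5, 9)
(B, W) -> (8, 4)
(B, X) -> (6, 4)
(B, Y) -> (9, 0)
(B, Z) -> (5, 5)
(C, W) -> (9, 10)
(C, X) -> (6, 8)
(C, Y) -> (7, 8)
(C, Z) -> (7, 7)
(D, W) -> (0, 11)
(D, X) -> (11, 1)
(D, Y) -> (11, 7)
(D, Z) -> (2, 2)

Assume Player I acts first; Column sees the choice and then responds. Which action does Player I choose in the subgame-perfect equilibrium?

C

Solve by backward induction (Player I leads).
- A → Column plays W (best of 12, 6, 5, 9); Player I gets 6.
- B → Column plays Z (best of 4, 4, 0, 5); Player I gets 5.
- C → Column plays W (best of 10, 8, 8, 7); Player I gets 9.
- D → Column plays W (best of 11, 1, 7, 2); Player I gets 0.
Among 6, 5, 9, 0, the best is 9 at C. Subgame-perfect outcome: (C, W) with payoffs (9, 10).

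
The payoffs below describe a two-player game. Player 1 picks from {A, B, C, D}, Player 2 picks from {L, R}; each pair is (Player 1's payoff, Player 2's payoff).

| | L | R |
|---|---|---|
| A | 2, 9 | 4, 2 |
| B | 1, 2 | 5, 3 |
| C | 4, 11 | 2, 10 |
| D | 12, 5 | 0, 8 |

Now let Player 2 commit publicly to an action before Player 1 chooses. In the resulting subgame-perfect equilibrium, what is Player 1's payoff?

12

Player 1 best-responds to each possible Player 2 move:
- L: BR = D, leader payoff 5.
- R: BR = B, leader payoff 3.
Among 5, 3, the best is 5 at L. Subgame-perfect outcome: (D, L) with payoffs (12, 5).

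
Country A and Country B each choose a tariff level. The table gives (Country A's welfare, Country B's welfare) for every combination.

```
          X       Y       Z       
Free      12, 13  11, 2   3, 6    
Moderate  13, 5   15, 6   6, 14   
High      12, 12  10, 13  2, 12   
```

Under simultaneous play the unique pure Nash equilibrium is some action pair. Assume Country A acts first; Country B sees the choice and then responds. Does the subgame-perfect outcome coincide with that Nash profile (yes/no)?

no

Work backward from Country B's decision.
- Free → Country B plays X (best of 13, 2, 6); Country A gets 12.
- Moderate → Country B plays Z (best of 5, 6, 14); Country A gets 6.
- High → Country B plays Y (best of 12, 13, 12); Country A gets 10.
Maximizing over 12, 6, 10, Country A chooses Free. Subgame-perfect outcome: (Free, X) with payoffs (12, 13).
Now find the simultaneous Nash equilibrium.
Country A's best replies: X→Moderate; Y→Moderate; Z→Moderate.
Country B's best replies: Free→X; Moderate→Z; High→Y.
Only (Moderate, Z) has each player best-responding; Nash payoffs (6, 14).
Sequential outcome (Free, X) differs from the Nash profile (Moderate, Z).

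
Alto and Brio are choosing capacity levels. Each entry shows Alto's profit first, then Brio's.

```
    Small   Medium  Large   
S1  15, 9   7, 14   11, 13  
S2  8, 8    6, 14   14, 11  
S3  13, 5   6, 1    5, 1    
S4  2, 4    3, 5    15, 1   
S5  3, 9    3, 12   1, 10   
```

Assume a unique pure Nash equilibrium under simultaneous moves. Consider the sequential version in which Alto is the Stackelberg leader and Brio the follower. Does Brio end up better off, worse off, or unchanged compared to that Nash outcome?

Solve by backward induction (Alto leads).
- S1 → Brio plays Medium (best of 9, 14, 13); Alto gets 7.
- S2 → Brio plays Medium (best of 8, 14, 11); Alto gets 6.
- S3 → Brio plays Small (best of 5, 1, 1); Alto gets 13.
- S4 → Brio plays Medium (best of 4, 5, 1); Alto gets 3.
- S5 → Brio plays Medium (best of 9, 12, 10); Alto gets 3.
Alto's induced payoffs are 7, 6, 13, 3, 3, so Alto commits to S3. Subgame-perfect outcome: (S3, Small) with payoffs (13, 5).
Now find the simultaneous Nash equilibrium.
Alto's best replies: Small→S1; Medium→S1; Large→S4.
Brio's best replies: S1→Medium; S2→Medium; S3→Small; S4→Medium; S5→Medium.
The unique mutual best reply is (S1, Medium), giving (7, 14).
Brio earns 5 sequentially versus 14 at the Nash outcome: worse off.

worse off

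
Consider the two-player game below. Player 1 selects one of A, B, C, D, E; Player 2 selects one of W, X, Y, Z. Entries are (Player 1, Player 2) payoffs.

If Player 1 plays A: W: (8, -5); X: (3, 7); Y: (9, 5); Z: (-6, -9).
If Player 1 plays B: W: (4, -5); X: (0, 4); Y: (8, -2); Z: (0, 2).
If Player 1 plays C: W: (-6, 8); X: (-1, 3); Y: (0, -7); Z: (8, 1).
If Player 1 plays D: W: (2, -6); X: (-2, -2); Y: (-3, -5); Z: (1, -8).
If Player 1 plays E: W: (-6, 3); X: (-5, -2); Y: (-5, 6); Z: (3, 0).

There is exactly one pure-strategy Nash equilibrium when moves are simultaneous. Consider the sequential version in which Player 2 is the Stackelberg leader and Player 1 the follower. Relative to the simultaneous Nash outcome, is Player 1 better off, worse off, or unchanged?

unchanged

Work backward from Player 1's decision.
- W: BR = A, leader payoff -5.
- X: BR = A, leader payoff 7.
- Y: BR = A, leader payoff 5.
- Z: BR = C, leader payoff 1.
Among -5, 7, 5, 1, the best is 7 at X. Subgame-perfect outcome: (A, X) with payoffs (3, 7).
Now find the simultaneous Nash equilibrium.
Player 1's best replies: W→A; X→A; Y→A; Z→C.
Player 2's best replies: A→X; B→X; C→W; D→X; E→Y.
Only (A, X) has each player best-responding; Nash payoffs (3, 7).
Player 1 earns 3 sequentially versus 3 at the Nash outcome: unchanged.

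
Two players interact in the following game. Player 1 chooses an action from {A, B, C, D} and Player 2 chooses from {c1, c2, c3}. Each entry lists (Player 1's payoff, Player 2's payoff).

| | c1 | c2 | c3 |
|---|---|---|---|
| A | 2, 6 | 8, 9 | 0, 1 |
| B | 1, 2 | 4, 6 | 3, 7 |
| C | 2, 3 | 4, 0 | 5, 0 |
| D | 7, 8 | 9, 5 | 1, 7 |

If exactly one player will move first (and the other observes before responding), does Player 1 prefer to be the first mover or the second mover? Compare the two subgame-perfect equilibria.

first

If Player 1 leads: Player 2's best replies are A→c2, B→c3, C→c1, D→c1; Player 1's induced payoffs 8, 3, 2, 7; outcome (A, c2), payoffs (8, 9).
If Player 2 leads: Player 1's best replies are c1→D, c2→D, c3→C; Player 2's induced payoffs 8, 5, 0; outcome (D, c1), payoffs (7, 8).
Player 1 gets 8 moving first and 7 moving second, so Player 1 prefers to move first.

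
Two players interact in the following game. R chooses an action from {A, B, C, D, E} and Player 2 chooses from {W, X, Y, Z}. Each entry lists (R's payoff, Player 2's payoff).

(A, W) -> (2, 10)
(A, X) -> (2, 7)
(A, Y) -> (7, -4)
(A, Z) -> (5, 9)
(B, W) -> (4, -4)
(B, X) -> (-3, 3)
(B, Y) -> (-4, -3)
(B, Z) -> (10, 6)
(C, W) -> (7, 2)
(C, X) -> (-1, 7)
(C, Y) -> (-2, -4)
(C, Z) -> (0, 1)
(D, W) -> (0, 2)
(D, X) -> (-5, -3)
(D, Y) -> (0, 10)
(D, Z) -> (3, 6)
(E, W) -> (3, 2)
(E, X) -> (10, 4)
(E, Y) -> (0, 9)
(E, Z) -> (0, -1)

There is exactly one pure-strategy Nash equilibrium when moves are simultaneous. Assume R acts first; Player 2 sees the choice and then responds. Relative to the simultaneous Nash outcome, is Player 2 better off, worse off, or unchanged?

unchanged

Backward induction with R moving first.
- A → Player 2 plays W (best of 10, 7, -4, 9); R gets 2.
- B → Player 2 plays Z (best of -4, 3, -3, 6); R gets 10.
- C → Player 2 plays X (best of 2, 7, -4, 1); R gets -1.
- D → Player 2 plays Y (best of 2, -3, 10, 6); R gets 0.
- E → Player 2 plays Y (best of 2, 4, 9, -1); R gets 0.
R's induced payoffs are 2, 10, -1, 0, 0, so R commits to B. Subgame-perfect outcome: (B, Z) with payoffs (10, 6).
Now find the simultaneous Nash equilibrium.
R's best replies: W→C; X→E; Y→A; Z→B.
Player 2's best replies: A→W; B→Z; C→X; D→Y; E→Y.
The unique mutual best reply is (B, Z), giving (10, 6).
Player 2 earns 6 sequentially versus 6 at the Nash outcome: unchanged.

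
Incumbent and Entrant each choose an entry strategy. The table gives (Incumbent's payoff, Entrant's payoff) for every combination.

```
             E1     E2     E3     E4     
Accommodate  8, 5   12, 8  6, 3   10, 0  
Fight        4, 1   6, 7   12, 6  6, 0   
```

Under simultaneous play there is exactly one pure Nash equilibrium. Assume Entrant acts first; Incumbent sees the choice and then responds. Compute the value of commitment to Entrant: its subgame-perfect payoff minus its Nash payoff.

0

Solve by backward induction (Entrant leads).
- E1 → Incumbent plays Accommodate (best of 8, 4); Entrant gets 5.
- E2 → Incumbent plays Accommodate (best of 12, 6); Entrant gets 8.
- E3 → Incumbent plays Fight (best of 6, 12); Entrant gets 6.
- E4 → Incumbent plays Accommodate (best of 10, 6); Entrant gets 0.
Maximizing over 5, 8, 6, 0, Entrant chooses E2. Subgame-perfect outcome: (Accommodate, E2) with payoffs (12, 8).
Now find the simultaneous Nash equilibrium.
Incumbent's best replies: E1→Accommodate; E2→Accommodate; E3→Fight; E4→Accommodate.
Entrant's best replies: Accommodate→E2; Fight→E2.
The unique mutual best reply is (Accommodate, E2), giving (12, 8).
Entrant's commitment gain: 8 − 8 = 0.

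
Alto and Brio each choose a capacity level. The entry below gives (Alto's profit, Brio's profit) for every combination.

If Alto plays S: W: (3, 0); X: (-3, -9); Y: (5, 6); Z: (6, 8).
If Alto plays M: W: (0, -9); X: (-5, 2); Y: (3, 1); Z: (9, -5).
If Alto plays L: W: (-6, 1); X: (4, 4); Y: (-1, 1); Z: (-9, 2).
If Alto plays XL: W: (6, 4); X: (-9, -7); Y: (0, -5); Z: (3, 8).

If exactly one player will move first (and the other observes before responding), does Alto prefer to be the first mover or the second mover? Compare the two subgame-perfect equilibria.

If Alto leads: Brio's best replies are S→Z, M→X, L→X, XL→Z; Alto's induced payoffs 6, -5, 4, 3; outcome (S, Z), payoffs (6, 8).
If Brio leads: Alto's best replies are W→XL, X→L, Y→S, Z→M; Brio's induced payoffs 4, 4, 6, -5; outcome (S, Y), payoffs (5, 6).
Alto gets 6 moving first and 5 moving second, so Alto prefers to move first.

first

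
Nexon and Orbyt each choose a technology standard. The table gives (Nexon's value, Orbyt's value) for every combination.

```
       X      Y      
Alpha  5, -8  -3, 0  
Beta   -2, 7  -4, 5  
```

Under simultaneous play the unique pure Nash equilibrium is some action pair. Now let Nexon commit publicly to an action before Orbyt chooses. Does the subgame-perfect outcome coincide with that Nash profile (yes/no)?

no

Work backward from Orbyt's decision.
- Alpha: BR = Y, leader payoff -3.
- Beta: BR = X, leader payoff -2.
Among -3, -2, the best is -2 at Beta. Subgame-perfect outcome: (Beta, X) with payoffs (-2, 7).
For the simultaneous game, intersect best replies.
Nexon's best replies: X→Alpha; Y→Alpha.
Orbyt's best replies: Alpha→Y; Beta→X.
The unique mutual best reply is (Alpha, Y), giving (-3, 0).
Sequential outcome (Beta, X) differs from the Nash profile (Alpha, Y).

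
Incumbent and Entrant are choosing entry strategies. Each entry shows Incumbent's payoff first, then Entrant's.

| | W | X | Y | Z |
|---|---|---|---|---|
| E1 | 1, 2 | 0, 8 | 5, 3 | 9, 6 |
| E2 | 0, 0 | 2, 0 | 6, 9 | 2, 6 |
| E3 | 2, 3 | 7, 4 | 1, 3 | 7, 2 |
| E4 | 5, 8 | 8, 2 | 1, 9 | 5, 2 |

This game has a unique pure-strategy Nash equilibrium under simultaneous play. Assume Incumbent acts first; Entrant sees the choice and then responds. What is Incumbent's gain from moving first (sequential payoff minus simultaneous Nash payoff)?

Entrant best-responds to each possible Incumbent move:
- E1: BR = X, leader payoff 0.
- E2: BR = Y, leader payoff 6.
- E3: BR = X, leader payoff 7.
- E4: BR = Y, leader payoff 1.
Incumbent's induced payoffs are 0, 6, 7, 1, so Incumbent commits to E3. Subgame-perfect outcome: (E3, X) with payoffs (7, 4).
Under simultaneous play:
Incumbent's best replies: W→E4; X→E4; Y→E2; Z→E1.
Entrant's best replies: E1→X; E2→Y; E3→X; E4→Y.
Only (E2, Y) has each player best-responding; Nash payoffs (6, 9).
Incumbent's commitment gain: 7 − 6 = 1.

1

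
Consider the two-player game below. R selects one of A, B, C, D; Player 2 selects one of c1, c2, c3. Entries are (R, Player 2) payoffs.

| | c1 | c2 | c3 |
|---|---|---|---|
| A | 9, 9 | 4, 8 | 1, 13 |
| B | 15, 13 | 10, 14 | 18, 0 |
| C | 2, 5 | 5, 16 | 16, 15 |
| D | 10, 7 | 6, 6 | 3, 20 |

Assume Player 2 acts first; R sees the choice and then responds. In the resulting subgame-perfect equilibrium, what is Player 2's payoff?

R best-responds to each possible Player 2 move:
- c1: R compares 9, 15, 2, 10 and picks B; Player 2 would get 13.
- c2: R compares 4, 10, 5, 6 and picks B; Player 2 would get 14.
- c3: R compares 1, 18, 16, 3 and picks B; Player 2 would get 0.
Among 13, 14, 0, the best is 14 at c2. Subgame-perfect outcome: (B, c2) with payoffs (10, 14).

14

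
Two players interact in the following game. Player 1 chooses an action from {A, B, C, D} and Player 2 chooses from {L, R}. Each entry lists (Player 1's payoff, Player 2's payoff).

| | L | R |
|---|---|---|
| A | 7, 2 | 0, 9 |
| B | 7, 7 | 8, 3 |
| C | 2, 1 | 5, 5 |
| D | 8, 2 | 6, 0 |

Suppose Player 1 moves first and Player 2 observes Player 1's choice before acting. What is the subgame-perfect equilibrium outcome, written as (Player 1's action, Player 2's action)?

Player 2 best-responds to each possible Player 1 move:
- A: Player 2 compares 2, 9 and picks R; Player 1 would get 0.
- B: Player 2 compares 7, 3 and picks L; Player 1 would get 7.
- C: Player 2 compares 1, 5 and picks R; Player 1 would get 5.
- D: Player 2 compares 2, 0 and picks L; Player 1 would get 8.
Maximizing over 0, 7, 5, 8, Player 1 chooses D. Subgame-perfect outcome: (D, L) with payoffs (8, 2).

(D, L)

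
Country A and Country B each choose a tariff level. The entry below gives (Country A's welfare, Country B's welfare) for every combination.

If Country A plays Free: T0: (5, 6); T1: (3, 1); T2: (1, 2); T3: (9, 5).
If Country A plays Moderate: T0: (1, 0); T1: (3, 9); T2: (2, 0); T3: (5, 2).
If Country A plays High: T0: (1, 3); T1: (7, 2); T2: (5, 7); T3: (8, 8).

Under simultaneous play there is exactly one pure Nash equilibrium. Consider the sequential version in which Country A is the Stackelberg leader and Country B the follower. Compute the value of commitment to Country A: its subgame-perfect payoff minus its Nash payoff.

Country B best-responds to each possible Country A move:
- Free: BR = T0, leader payoff 5.
- Moderate: BR = T1, leader payoff 3.
- High: BR = T3, leader payoff 8.
Maximizing over 5, 3, 8, Country A chooses High. Subgame-perfect outcome: (High, T3) with payoffs (8, 8).
Now find the simultaneous Nash equilibrium.
Country A's best replies: T0→Free; T1→High; T2→High; T3→Free.
Country B's best replies: Free→T0; Moderate→T1; High→T3.
The unique mutual best reply is (Free, T0), giving (5, 6).
Country A's commitment gain: 8 − 5 = 3.

3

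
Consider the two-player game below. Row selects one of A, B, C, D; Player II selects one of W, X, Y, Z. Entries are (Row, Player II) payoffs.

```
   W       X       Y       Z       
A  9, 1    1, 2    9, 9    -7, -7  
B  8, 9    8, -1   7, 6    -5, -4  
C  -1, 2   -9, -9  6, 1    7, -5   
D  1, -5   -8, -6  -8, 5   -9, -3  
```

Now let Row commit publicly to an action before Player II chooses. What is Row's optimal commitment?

Work backward from Player II's decision.
- A: BR = Y, leader payoff 9.
- B: BR = W, leader payoff 8.
- C: BR = W, leader payoff -1.
- D: BR = Y, leader payoff -8.
Among 9, 8, -1, -8, the best is 9 at A. Subgame-perfect outcome: (A, Y) with payoffs (9, 9).

A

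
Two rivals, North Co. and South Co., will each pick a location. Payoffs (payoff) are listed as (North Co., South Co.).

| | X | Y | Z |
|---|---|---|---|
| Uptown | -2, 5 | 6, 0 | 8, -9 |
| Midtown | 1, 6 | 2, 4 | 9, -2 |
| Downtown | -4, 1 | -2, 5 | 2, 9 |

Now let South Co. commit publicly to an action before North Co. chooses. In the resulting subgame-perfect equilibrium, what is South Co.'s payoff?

6

Work backward from North Co.'s decision.
- X: BR = Midtown, leader payoff 6.
- Y: BR = Uptown, leader payoff 0.
- Z: BR = Midtown, leader payoff -2.
Maximizing over 6, 0, -2, South Co. chooses X. Subgame-perfect outcome: (Midtown, X) with payoffs (1, 6).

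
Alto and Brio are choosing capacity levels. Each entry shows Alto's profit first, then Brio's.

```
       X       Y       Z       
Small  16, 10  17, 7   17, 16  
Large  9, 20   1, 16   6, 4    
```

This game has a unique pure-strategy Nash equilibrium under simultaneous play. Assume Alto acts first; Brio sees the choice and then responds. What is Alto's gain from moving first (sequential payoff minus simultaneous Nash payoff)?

Work backward from Brio's decision.
- Small: BR = Z, leader payoff 17.
- Large: BR = X, leader payoff 9.
Among 17, 9, the best is 17 at Small. Subgame-perfect outcome: (Small, Z) with payoffs (17, 16).
Now find the simultaneous Nash equilibrium.
Alto's best replies: X→Small; Y→Small; Z→Small.
Brio's best replies: Small→Z; Large→X.
Only (Small, Z) has each player best-responding; Nash payoffs (17, 16).
Alto's commitment gain: 17 − 17 = 0.

0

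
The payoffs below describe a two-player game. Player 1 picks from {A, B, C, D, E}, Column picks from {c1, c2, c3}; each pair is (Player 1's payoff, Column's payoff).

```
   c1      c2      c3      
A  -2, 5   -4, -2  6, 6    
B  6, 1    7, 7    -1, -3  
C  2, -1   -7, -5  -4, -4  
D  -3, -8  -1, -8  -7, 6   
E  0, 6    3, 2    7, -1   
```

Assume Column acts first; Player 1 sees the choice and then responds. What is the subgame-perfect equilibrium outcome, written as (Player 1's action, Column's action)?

Player 1 best-responds to each possible Column move:
- c1: BR = B, leader payoff 1.
- c2: BR = B, leader payoff 7.
- c3: BR = E, leader payoff -1.
Column's induced payoffs are 1, 7, -1, so Column commits to c2. Subgame-perfect outcome: (B, c2) with payoffs (7, 7).

(B, c2)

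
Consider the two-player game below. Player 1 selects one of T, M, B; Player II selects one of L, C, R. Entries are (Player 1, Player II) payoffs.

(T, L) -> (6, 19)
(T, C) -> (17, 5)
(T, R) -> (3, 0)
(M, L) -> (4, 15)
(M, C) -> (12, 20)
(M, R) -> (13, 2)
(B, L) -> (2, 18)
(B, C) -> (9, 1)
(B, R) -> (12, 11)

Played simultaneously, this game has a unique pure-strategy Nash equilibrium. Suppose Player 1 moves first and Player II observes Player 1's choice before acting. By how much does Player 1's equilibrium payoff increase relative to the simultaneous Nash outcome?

Player II best-responds to each possible Player 1 move:
- T: BR = L, leader payoff 6.
- M: BR = C, leader payoff 12.
- B: BR = L, leader payoff 2.
Player 1's induced payoffs are 6, 12, 2, so Player 1 commits to M. Subgame-perfect outcome: (M, C) with payoffs (12, 20).
Now find the simultaneous Nash equilibrium.
Player 1's best replies: L→T; C→T; R→M.
Player II's best replies: T→L; M→C; B→L.
Only (T, L) has each player best-responding; Nash payoffs (6, 19).
Player 1's commitment gain: 12 − 6 = 6.

6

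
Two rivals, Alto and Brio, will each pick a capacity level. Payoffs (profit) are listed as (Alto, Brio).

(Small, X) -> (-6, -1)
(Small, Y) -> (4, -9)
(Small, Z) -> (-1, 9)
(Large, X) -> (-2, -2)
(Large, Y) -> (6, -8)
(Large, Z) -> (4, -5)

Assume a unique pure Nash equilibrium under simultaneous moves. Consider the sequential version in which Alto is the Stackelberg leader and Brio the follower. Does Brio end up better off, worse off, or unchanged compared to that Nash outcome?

better off

Work backward from Brio's decision.
- Small → Brio plays Z (best of -1, -9, 9); Alto gets -1.
- Large → Brio plays X (best of -2, -8, -5); Alto gets -2.
Alto's induced payoffs are -1, -2, so Alto commits to Small. Subgame-perfect outcome: (Small, Z) with payoffs (-1, 9).
For the simultaneous game, intersect best replies.
Alto's best replies: X→Large; Y→Large; Z→Large.
Brio's best replies: Small→Z; Large→X.
The unique mutual best reply is (Large, X), giving (-2, -2).
Brio earns 9 sequentially versus -2 at the Nash outcome: better off.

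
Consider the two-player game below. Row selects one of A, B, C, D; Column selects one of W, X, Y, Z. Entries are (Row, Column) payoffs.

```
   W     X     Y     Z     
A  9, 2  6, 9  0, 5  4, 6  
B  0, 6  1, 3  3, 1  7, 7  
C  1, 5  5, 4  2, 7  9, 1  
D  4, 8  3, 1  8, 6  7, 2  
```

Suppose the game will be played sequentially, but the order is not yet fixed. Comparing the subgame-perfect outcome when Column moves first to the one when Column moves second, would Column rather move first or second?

first

If Row leads: Column's best replies are A→X, B→Z, C→Y, D→W; Row's induced payoffs 6, 7, 2, 4; outcome (B, Z), payoffs (7, 7).
If Column leads: Row's best replies are W→A, X→A, Y→D, Z→C; Column's induced payoffs 2, 9, 6, 1; outcome (A, X), payoffs (6, 9).
Column gets 9 moving first and 7 moving second, so Column prefers to move first.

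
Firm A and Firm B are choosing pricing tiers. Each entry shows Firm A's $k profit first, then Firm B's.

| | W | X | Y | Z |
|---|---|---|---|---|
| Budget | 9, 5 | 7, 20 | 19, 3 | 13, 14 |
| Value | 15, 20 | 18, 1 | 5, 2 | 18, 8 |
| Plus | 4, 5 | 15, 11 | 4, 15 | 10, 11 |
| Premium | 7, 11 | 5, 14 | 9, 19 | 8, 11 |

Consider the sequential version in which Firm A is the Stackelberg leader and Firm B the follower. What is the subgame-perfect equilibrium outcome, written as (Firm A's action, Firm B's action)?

(Value, W)

Backward induction with Firm A moving first.
- Budget: Firm B compares 5, 20, 3, 14 and picks X; Firm A would get 7.
- Value: Firm B compares 20, 1, 2, 8 and picks W; Firm A would get 15.
- Plus: Firm B compares 5, 11, 15, 11 and picks Y; Firm A would get 4.
- Premium: Firm B compares 11, 14, 19, 11 and picks Y; Firm A would get 9.
Maximizing over 7, 15, 4, 9, Firm A chooses Value. Subgame-perfect outcome: (Value, W) with payoffs (15, 20).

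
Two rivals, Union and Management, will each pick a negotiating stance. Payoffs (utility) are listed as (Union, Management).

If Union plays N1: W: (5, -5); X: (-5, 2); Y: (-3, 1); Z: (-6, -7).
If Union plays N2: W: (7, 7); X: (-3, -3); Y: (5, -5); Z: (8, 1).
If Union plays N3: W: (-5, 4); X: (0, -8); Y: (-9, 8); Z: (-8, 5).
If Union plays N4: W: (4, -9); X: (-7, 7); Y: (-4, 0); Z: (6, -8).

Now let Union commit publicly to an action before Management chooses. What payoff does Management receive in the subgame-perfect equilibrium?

7

Management best-responds to each possible Union move:
- N1 → Management plays X (best of -5, 2, 1, -7); Union gets -5.
- N2 → Management plays W (best of 7, -3, -5, 1); Union gets 7.
- N3 → Management plays Y (best of 4, -8, 8, 5); Union gets -9.
- N4 → Management plays X (best of -9, 7, 0, -8); Union gets -7.
Maximizing over -5, 7, -9, -7, Union chooses N2. Subgame-perfect outcome: (N2, W) with payoffs (7, 7).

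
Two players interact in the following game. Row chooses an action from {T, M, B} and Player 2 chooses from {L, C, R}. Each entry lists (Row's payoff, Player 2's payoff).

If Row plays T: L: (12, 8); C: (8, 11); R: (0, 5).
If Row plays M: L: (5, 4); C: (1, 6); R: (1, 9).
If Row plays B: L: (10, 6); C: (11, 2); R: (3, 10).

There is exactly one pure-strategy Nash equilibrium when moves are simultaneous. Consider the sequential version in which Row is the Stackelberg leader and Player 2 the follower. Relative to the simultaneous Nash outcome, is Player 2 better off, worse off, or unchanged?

better off

Work backward from Player 2's decision.
- T: BR = C, leader payoff 8.
- M: BR = R, leader payoff 1.
- B: BR = R, leader payoff 3.
Among 8, 1, 3, the best is 8 at T. Subgame-perfect outcome: (T, C) with payoffs (8, 11).
Now find the simultaneous Nash equilibrium.
Row's best replies: L→T; C→B; R→B.
Player 2's best replies: T→C; M→R; B→R.
The unique mutual best reply is (B, R), giving (3, 10).
Player 2 earns 11 sequentially versus 10 at the Nash outcome: better off.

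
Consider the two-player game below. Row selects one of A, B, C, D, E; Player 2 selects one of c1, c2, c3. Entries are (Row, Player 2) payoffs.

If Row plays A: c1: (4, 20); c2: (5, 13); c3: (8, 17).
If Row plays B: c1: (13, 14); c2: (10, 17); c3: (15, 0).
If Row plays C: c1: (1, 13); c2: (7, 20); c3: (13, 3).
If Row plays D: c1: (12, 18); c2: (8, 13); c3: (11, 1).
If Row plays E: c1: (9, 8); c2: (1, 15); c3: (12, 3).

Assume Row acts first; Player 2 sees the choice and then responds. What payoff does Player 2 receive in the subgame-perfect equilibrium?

Work backward from Player 2's decision.
- A → Player 2 plays c1 (best of 20, 13, 17); Row gets 4.
- B → Player 2 plays c2 (best of 14, 17, 0); Row gets 10.
- C → Player 2 plays c2 (best of 13, 20, 3); Row gets 7.
- D → Player 2 plays c1 (best of 18, 13, 1); Row gets 12.
- E → Player 2 plays c2 (best of 8, 15, 3); Row gets 1.
Among 4, 10, 7, 12, 1, the best is 12 at D. Subgame-perfect outcome: (D, c1) with payoffs (12, 18).

18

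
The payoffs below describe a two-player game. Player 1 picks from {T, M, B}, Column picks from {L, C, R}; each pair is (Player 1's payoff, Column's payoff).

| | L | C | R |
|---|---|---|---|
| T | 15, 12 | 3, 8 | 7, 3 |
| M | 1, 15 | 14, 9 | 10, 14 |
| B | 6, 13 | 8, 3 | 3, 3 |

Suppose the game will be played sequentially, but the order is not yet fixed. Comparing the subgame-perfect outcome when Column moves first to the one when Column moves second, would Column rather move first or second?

If Player 1 leads: Column's best replies are T→L, M→L, B→L; Player 1's induced payoffs 15, 1, 6; outcome (T, L), payoffs (15, 12).
If Column leads: Player 1's best replies are L→T, C→M, R→M; Column's induced payoffs 12, 9, 14; outcome (M, R), payoffs (10, 14).
Column gets 14 moving first and 12 moving second, so Column prefers to move first.

first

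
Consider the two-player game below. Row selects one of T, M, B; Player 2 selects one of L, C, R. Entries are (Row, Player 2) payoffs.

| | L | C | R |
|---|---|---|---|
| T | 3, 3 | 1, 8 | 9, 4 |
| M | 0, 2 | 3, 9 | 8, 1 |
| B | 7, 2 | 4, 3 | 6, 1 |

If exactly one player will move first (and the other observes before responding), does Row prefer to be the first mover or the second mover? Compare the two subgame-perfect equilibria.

If Row leads: Player 2's best replies are T→C, M→C, B→C; Row's induced payoffs 1, 3, 4; outcome (B, C), payoffs (4, 3).
If Player 2 leads: Row's best replies are L→B, C→B, R→T; Player 2's induced payoffs 2, 3, 4; outcome (T, R), payoffs (9, 4).
Row gets 4 moving first and 9 moving second, so Row prefers to move second.

second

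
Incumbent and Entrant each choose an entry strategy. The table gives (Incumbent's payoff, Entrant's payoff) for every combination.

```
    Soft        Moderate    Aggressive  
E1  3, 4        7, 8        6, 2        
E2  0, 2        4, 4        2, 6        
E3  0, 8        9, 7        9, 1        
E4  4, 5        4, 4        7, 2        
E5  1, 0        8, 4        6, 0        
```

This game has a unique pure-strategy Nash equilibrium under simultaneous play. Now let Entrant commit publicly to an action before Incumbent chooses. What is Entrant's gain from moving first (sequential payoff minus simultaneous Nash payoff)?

Solve by backward induction (Entrant leads).
- Soft: Incumbent compares 3, 0, 0, 4, 1 and picks E4; Entrant would get 5.
- Moderate: Incumbent compares 7, 4, 9, 4, 8 and picks E3; Entrant would get 7.
- Aggressive: Incumbent compares 6, 2, 9, 7, 6 and picks E3; Entrant would get 1.
Among 5, 7, 1, the best is 7 at Moderate. Subgame-perfect outcome: (E3, Moderate) with payoffs (9, 7).
For the simultaneous game, intersect best replies.
Incumbent's best replies: Soft→E4; Moderate→E3; Aggressive→E3.
Entrant's best replies: E1→Moderate; E2→Aggressive; E3→Soft; E4→Soft; E5→Moderate.
Only (E4, Soft) has each player best-responding; Nash payoffs (4, 5).
Entrant's commitment gain: 7 − 5 = 2.

2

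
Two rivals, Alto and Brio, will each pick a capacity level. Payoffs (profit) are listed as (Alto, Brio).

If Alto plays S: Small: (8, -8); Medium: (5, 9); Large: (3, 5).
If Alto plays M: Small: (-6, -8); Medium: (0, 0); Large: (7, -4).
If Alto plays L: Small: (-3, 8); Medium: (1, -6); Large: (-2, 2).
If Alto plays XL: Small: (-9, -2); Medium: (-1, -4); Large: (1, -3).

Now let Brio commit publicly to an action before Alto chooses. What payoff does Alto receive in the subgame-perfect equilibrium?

Backward induction with Brio moving first.
- Small → Alto plays S (best of 8, -6, -3, -9); Brio gets -8.
- Medium → Alto plays S (best of 5, 0, 1, -1); Brio gets 9.
- Large → Alto plays M (best of 3, 7, -2, 1); Brio gets -4.
Among -8, 9, -4, the best is 9 at Medium. Subgame-perfect outcome: (S, Medium) with payoffs (5, 9).

5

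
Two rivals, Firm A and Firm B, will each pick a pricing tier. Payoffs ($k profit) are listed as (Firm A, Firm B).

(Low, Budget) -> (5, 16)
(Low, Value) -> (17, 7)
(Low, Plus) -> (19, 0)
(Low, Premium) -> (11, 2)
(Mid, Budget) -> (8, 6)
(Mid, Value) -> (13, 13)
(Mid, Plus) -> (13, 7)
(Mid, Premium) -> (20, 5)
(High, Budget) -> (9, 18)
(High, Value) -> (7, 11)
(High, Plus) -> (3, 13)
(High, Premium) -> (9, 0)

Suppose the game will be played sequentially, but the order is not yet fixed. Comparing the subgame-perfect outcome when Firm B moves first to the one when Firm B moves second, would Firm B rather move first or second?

If Firm A leads: Firm B's best replies are Low→Budget, Mid→Value, High→Budget; Firm A's induced payoffs 5, 13, 9; outcome (Mid, Value), payoffs (13, 13).
If Firm B leads: Firm A's best replies are Budget→High, Value→Low, Plus→Low, Premium→Mid; Firm B's induced payoffs 18, 7, 0, 5; outcome (High, Budget), payoffs (9, 18).
Firm B gets 18 moving first and 13 moving second, so Firm B prefers to move first.

first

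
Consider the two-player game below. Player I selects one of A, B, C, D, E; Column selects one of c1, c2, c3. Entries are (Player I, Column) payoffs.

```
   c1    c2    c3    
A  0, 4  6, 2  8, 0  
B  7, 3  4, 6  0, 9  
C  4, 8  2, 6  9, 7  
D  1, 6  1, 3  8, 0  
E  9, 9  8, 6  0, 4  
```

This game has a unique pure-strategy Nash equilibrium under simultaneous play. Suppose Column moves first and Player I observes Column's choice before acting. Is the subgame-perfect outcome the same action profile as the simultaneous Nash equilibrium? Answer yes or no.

yes

Work backward from Player I's decision.
- c1: Player I compares 0, 7, 4, 1, 9 and picks E; Column would get 9.
- c2: Player I compares 6, 4, 2, 1, 8 and picks E; Column would get 6.
- c3: Player I compares 8, 0, 9, 8, 0 and picks C; Column would get 7.
Maximizing over 9, 6, 7, Column chooses c1. Subgame-perfect outcome: (E, c1) with payoffs (9, 9).
For the simultaneous game, intersect best replies.
Player I's best replies: c1→E; c2→E; c3→C.
Column's best replies: A→c1; B→c3; C→c1; D→c1; E→c1.
Only (E, c1) has each player best-responding; Nash payoffs (9, 9).
Sequential outcome (E, c1) coincides with the Nash profile (E, c1).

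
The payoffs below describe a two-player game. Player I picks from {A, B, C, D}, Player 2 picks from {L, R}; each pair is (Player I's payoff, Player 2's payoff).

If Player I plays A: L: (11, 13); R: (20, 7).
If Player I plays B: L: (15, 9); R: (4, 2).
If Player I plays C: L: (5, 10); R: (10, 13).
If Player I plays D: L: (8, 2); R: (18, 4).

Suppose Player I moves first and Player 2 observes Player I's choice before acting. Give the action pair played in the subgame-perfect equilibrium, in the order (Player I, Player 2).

(D, R)

Solve by backward induction (Player I leads).
- A → Player 2 plays L (best of 13, 7); Player I gets 11.
- B → Player 2 plays L (best of 9, 2); Player I gets 15.
- C → Player 2 plays R (best of 10, 13); Player I gets 10.
- D → Player 2 plays R (best of 2, 4); Player I gets 18.
Maximizing over 11, 15, 10, 18, Player I chooses D. Subgame-perfect outcome: (D, R) with payoffs (18, 4).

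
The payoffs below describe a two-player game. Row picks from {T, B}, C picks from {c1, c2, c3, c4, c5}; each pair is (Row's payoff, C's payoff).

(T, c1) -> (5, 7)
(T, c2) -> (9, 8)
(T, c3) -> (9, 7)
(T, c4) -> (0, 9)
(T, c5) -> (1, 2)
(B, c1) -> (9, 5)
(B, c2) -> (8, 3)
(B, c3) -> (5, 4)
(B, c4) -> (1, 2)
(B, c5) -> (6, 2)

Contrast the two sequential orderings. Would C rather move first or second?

If Row leads: C's best replies are T→c4, B→c1; Row's induced payoffs 0, 9; outcome (B, c1), payoffs (9, 5).
If C leads: Row's best replies are c1→B, c2→T, c3→T, c4→B, c5→B; C's induced payoffs 5, 8, 7, 2, 2; outcome (T, c2), payoffs (9, 8).
C gets 8 moving first and 5 moving second, so C prefers to move first.

first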